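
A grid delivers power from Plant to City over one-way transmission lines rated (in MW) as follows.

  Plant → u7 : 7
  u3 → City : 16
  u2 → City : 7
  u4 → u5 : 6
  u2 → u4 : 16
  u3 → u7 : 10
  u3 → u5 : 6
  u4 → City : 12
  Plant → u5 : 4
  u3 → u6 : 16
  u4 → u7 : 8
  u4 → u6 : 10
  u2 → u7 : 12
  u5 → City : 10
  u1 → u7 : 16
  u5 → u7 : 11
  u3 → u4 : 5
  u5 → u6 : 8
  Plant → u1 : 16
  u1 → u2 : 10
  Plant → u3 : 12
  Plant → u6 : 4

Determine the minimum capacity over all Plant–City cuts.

Augment Plant→u3→City: bottleneck 12, flow now 12.
Augment Plant→u5→City: bottleneck 4, flow now 16.
Augment Plant→u1→u2→City: bottleneck 7, flow now 23.
Augment Plant→u1→u2→u4→City: bottleneck 3, flow now 26.
No augmenting path remains; maximum flow = 26.
By max-flow min-cut, the minimum cut capacity equals the max flow.
In the residual graph, reachable from Plant: {Plant, u1, u6, u7}.
Min-cut edges: Plant→u3 (12), Plant→u5 (4), u1→u2 (10); capacity 12 + 4 + 10 = 26.

26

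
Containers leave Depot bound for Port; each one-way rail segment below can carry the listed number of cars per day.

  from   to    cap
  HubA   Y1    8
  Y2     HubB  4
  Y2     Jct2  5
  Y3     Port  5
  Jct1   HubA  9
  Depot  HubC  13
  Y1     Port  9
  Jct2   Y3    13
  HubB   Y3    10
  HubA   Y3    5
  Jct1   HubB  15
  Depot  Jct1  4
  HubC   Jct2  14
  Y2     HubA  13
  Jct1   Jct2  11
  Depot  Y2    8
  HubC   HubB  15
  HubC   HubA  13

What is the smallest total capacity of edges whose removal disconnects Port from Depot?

13

Augment Depot→Jct1→HubA→Y1→Port: bottleneck 4, flow now 4.
Augment Depot→Y2→HubA→Y1→Port: bottleneck 4, flow now 8.
Augment Depot→Y2→HubA→Y3→Port: bottleneck 4, flow now 12.
Augment Depot→HubC→HubA→Y3→Port: bottleneck 1, flow now 13.
No augmenting path remains; maximum flow = 13.
By max-flow min-cut, the minimum cut capacity equals the max flow.
In the residual graph, reachable from Depot: {Depot, Jct1, Y2, HubC, HubA, HubB, Jct2, Y3}.
Min-cut edges: HubA→Y1 (8), Y3→Port (5); capacity 8 + 5 = 13.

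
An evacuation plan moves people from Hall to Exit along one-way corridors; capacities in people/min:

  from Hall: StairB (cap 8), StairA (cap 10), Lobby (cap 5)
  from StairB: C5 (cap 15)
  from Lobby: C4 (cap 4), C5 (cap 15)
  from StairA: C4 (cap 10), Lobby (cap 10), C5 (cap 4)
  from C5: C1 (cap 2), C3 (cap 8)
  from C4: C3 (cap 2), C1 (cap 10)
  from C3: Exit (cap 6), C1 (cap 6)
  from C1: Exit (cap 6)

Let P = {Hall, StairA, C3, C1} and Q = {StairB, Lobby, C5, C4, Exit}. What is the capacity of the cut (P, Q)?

Edges leaving {Hall, StairA, C3, C1}: Hall→StairB (8), Hall→Lobby (5), StairA→Lobby (10), StairA→C5 (4), StairA→C4 (10), C3→Exit (6), C1→Exit (6).
Cut capacity = 8 + 5 + 10 + 4 + 10 + 6 + 6 = 49.

49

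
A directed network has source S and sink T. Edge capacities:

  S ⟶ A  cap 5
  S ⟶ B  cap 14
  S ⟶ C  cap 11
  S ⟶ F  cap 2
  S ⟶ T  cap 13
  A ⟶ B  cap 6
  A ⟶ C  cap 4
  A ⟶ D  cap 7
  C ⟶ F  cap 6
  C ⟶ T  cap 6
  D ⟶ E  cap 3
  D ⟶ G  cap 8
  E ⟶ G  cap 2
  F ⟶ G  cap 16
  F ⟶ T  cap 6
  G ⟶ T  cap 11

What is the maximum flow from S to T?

31

Augment S→T: bottleneck 13, flow now 13.
Augment S→C→T: bottleneck 6, flow now 19.
Augment S→F→T: bottleneck 2, flow now 21.
Augment S→C→F→T: bottleneck 4, flow now 25.
Augment S→A→D→G→T: bottleneck 5, flow now 30.
Augment S→C→F→G→T: bottleneck 1, flow now 31.
No augmenting path remains; maximum flow = 31.
In the residual graph, reachable from S: {S, B}.
Min-cut edges: S→A (5), S→C (11), S→F (2), S→T (13); capacity 5 + 11 + 2 + 13 = 31.
This cut is saturated, so no flow can exceed 31.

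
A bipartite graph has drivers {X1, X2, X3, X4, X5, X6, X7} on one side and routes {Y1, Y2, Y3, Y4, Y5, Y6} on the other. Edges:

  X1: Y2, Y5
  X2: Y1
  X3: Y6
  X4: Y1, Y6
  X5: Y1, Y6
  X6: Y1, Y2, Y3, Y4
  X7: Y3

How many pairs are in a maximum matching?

5

Unit-capacity flow: source→left, listed edges, right→sink; max matching = max flow.
Augmenting path X1→Y2 (+1); matched 1.
Augmenting path X2→Y1 (+1); matched 2.
Augmenting path X3→Y6 (+1); matched 3.
Augmenting path X6→Y3 (+1); matched 4.
Augmenting path X7→Y3→X6→Y4 (+1); matched 5.
No augmenting path remains; maximum matching = 5.
König certificate: {X1, X6, X7, Y1, Y6} is a vertex cover of size 5 (every listed pair touches it), so no matching can be larger.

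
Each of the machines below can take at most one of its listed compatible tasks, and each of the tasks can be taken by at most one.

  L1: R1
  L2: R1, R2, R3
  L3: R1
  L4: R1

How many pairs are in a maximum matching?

Unit-capacity flow: source→left, listed edges, right→sink; max matching = max flow.
Augmenting path L1→R1 (+1); matched 1.
Augmenting path L2→R2 (+1); matched 2.
No augmenting path remains; maximum matching = 2.
König certificate: {L2, R1} is a vertex cover of size 2 (every listed pair touches it), so no matching can be larger.

2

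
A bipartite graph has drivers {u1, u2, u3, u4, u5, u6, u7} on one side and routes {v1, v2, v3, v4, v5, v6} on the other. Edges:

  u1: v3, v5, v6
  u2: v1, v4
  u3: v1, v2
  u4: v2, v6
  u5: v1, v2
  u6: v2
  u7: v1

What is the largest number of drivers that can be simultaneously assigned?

5

Unit-capacity flow: source→left, listed edges, right→sink; max matching = max flow.
Augmenting path u1→v3 (+1); matched 1.
Augmenting path u2→v1 (+1); matched 2.
Augmenting path u3→v2 (+1); matched 3.
Augmenting path u4→v6 (+1); matched 4.
Augmenting path u5→v1→u2→v4 (+1); matched 5.
No augmenting path remains; maximum matching = 5.
König certificate: {u1, u2, u4, v1, v2} is a vertex cover of size 5 (every listed pair touches it), so no matching can be larger.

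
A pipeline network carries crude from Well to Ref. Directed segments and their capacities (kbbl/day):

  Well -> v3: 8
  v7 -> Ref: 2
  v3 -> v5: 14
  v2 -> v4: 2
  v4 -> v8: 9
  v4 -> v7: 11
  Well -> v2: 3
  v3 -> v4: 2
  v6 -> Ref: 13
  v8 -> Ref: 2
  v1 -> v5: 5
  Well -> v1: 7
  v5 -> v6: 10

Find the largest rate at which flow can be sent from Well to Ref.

14

Augment Well→v1→v5→v6→Ref: bottleneck 5, flow now 5.
Augment Well→v2→v4→v7→Ref: bottleneck 2, flow now 7.
Augment Well→v3→v4→v8→Ref: bottleneck 2, flow now 9.
Augment Well→v3→v5→v6→Ref: bottleneck 5, flow now 14.
No augmenting path remains; maximum flow = 14.
In the residual graph, reachable from Well: {Well, v1, v2, v3, v5}.
Min-cut edges: v2→v4 (2), v3→v4 (2), v5→v6 (10); capacity 2 + 2 + 10 = 14.
This cut is saturated, so no flow can exceed 14.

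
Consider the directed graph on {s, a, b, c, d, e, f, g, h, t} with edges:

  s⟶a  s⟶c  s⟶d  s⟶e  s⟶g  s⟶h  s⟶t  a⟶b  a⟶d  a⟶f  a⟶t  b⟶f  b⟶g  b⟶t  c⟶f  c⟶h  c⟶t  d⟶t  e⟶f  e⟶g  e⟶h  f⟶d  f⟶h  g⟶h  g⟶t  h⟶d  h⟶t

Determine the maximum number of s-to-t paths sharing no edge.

6

Assign every edge capacity 1; by Menger, the answer equals the max flow.
Path s→t (+1); total 1.
Path s→a→t (+1); total 2.
Path s→c→t (+1); total 3.
Path s→d→t (+1); total 4.
Path s→g→t (+1); total 5.
Path s→h→t (+1); total 6.
No residual s→t path; max flow = 6.
Certifying cut of size 6: {d→t, g→t, h→t, s→a, s→c, s→t}.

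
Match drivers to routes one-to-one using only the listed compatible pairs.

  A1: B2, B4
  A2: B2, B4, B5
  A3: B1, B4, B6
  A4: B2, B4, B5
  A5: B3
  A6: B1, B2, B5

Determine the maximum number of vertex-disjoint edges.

Unit-capacity flow: source→left, listed edges, right→sink; max matching = max flow.
Augmenting path A1→B2 (+1); matched 1.
Augmenting path A2→B4 (+1); matched 2.
Augmenting path A3→B1 (+1); matched 3.
Augmenting path A4→B5 (+1); matched 4.
Augmenting path A5→B3 (+1); matched 5.
Augmenting path A6→B1→A3→B6 (+1); matched 6.
No augmenting path remains; maximum matching = 6.
König certificate: {A1, A2, A3, A4, A5, A6} is a vertex cover of size 6 (every listed pair touches it), so no matching can be larger.

6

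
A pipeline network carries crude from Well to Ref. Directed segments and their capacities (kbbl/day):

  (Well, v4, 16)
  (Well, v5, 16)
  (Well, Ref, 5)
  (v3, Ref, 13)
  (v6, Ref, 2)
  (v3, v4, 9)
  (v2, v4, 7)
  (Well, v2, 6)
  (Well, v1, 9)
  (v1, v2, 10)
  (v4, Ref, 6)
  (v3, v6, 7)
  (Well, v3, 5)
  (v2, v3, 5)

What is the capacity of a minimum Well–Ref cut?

Augment Well→Ref: bottleneck 5, flow now 5.
Augment Well→v3→Ref: bottleneck 5, flow now 10.
Augment Well→v4→Ref: bottleneck 6, flow now 16.
Augment Well→v2→v3→Ref: bottleneck 5, flow now 21.
No augmenting path remains; maximum flow = 21.
By max-flow min-cut, the minimum cut capacity equals the max flow.
In the residual graph, reachable from Well: {Well, v1, v2, v4, v5}.
Min-cut edges: Well→v3 (5), Well→Ref (5), v2→v3 (5), v4→Ref (6); capacity 5 + 5 + 5 + 6 = 21.

21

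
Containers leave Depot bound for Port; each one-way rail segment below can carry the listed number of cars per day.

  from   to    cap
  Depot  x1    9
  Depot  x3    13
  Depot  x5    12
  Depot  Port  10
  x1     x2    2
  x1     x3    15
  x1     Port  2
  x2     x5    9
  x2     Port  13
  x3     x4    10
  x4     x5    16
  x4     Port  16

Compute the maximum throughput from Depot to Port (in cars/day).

Augment Depot→Port: bottleneck 10, flow now 10.
Augment Depot→x1→Port: bottleneck 2, flow now 12.
Augment Depot→x1→x2→Port: bottleneck 2, flow now 14.
Augment Depot→x3→x4→Port: bottleneck 10, flow now 24.
No augmenting path remains; maximum flow = 24.
In the residual graph, reachable from Depot: {Depot, x1, x3, x5}.
Min-cut edges: Depot→Port (10), x1→x2 (2), x1→Port (2), x3→x4 (10); capacity 10 + 2 + 2 + 10 = 24.
This cut is saturated, so no flow can exceed 24.

24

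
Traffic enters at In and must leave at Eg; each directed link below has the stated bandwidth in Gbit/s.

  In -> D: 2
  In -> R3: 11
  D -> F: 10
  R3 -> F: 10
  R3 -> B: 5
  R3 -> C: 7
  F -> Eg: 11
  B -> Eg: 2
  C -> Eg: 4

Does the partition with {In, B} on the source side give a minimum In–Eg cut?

No — its capacity is 15, but the minimum cut has capacity 13.

Given cut capacity: 2 + 11 + 2 = 15.
Augment In→D→F→Eg: bottleneck 2, flow now 2.
Augment In→R3→F→Eg: bottleneck 9, flow now 11.
Augment In→R3→B→Eg: bottleneck 2, flow now 13.
No augmenting path remains; maximum flow = 13.
In the residual graph, reachable from In: {In}.
Min-cut edges: In→D (2), In→R3 (11); capacity 2 + 11 = 13.
Cut capacity 15 exceeds the max flow 13, so it is not minimum.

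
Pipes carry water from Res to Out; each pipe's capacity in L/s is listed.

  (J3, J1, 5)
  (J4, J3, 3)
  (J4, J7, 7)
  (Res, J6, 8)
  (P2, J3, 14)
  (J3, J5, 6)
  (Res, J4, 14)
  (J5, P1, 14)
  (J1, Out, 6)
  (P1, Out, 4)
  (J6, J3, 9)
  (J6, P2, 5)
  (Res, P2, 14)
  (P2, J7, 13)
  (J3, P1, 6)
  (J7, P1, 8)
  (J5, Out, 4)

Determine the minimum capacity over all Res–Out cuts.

13

Augment Res→J6→J3→P1→Out: bottleneck 4, flow now 4.
Augment Res→J6→J3→J5→Out: bottleneck 4, flow now 8.
Augment Res→J4→J3→J1→Out: bottleneck 3, flow now 11.
Augment Res→P2→J3→J1→Out: bottleneck 2, flow now 13.
No augmenting path remains; maximum flow = 13.
By max-flow min-cut, the minimum cut capacity equals the max flow.
In the residual graph, reachable from Res: {Res, J6, J4, P2, J7, J3, P1, J5}.
Min-cut edges: J3→J1 (5), P1→Out (4), J5→Out (4); capacity 5 + 4 + 4 = 13.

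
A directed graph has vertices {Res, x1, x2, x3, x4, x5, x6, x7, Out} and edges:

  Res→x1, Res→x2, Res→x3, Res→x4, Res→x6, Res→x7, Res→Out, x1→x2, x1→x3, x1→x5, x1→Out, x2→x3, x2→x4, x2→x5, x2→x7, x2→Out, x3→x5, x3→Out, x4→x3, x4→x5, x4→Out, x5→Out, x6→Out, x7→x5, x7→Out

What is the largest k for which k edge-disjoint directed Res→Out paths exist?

Assign every edge capacity 1; by Menger, the answer equals the max flow.
Path Res→Out (+1); total 1.
Path Res→x1→Out (+1); total 2.
Path Res→x2→Out (+1); total 3.
Path Res→x3→Out (+1); total 4.
Path Res→x4→Out (+1); total 5.
Path Res→x6→Out (+1); total 6.
Path Res→x7→Out (+1); total 7.
No residual Res→Out path; max flow = 7.
Certifying cut of size 7: {Res→Out, Res→x1, Res→x2, Res→x3, Res→x4, Res→x6, Res→x7}.

7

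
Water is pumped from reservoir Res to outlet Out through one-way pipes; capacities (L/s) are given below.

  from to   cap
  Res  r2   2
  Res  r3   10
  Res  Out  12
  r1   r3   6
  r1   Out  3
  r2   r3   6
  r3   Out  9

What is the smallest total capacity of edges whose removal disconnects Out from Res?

Augment Res→Out: bottleneck 12, flow now 12.
Augment Res→r3→Out: bottleneck 9, flow now 21.
No augmenting path remains; maximum flow = 21.
By max-flow min-cut, the minimum cut capacity equals the max flow.
In the residual graph, reachable from Res: {Res, r2, r3}.
Min-cut edges: Res→Out (12), r3→Out (9); capacity 12 + 9 = 21.

21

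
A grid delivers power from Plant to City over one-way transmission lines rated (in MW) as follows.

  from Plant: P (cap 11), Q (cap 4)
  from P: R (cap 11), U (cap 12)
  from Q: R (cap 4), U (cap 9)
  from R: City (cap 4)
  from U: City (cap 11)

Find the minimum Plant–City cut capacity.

Augment Plant→P→R→City: bottleneck 4, flow now 4.
Augment Plant→P→U→City: bottleneck 7, flow now 11.
Augment Plant→Q→U→City: bottleneck 4, flow now 15.
No augmenting path remains; maximum flow = 15.
By max-flow min-cut, the minimum cut capacity equals the max flow.
In the residual graph, reachable from Plant: {Plant}.
Min-cut edges: Plant→P (11), Plant→Q (4); capacity 11 + 4 = 15.

15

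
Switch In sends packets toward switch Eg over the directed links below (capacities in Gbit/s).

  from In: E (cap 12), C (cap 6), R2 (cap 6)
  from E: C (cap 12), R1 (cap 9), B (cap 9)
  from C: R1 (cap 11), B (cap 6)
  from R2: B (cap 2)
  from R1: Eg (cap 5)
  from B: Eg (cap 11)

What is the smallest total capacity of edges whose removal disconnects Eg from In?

16

Augment In→E→R1→Eg: bottleneck 5, flow now 5.
Augment In→E→B→Eg: bottleneck 7, flow now 12.
Augment In→C→B→Eg: bottleneck 4, flow now 16.
No augmenting path remains; maximum flow = 16.
By max-flow min-cut, the minimum cut capacity equals the max flow.
In the residual graph, reachable from In: {In, E, C, R2, R1, B}.
Min-cut edges: R1→Eg (5), B→Eg (11); capacity 5 + 11 = 16.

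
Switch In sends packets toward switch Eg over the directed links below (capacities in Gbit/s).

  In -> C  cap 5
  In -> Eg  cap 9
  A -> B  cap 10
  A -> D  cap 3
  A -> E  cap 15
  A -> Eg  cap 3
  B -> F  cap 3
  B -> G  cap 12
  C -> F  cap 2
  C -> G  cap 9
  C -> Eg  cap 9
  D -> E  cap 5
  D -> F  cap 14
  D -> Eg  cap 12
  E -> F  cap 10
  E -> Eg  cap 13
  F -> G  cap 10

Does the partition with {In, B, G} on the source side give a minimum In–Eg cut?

Given cut capacity: 5 + 9 + 3 = 17.
Augment In→Eg: bottleneck 9, flow now 9.
Augment In→C→Eg: bottleneck 5, flow now 14.
No augmenting path remains; maximum flow = 14.
In the residual graph, reachable from In: {In}.
Min-cut edges: In→C (5), In→Eg (9); capacity 5 + 9 = 14.
Cut capacity 17 exceeds the max flow 14, so it is not minimum.

No — its capacity is 17, but the minimum cut has capacity 14.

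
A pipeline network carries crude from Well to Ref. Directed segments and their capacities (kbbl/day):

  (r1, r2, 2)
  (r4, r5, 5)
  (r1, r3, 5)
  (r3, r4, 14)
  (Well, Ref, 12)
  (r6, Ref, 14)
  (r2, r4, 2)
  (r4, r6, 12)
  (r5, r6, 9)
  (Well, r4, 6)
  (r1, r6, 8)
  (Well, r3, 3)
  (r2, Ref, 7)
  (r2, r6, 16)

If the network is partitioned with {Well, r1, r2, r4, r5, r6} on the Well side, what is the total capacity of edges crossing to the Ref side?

41

Edges leaving {Well, r1, r2, r4, r5, r6}: Well→r3 (3), Well→Ref (12), r1→r3 (5), r2→Ref (7), r6→Ref (14).
Cut capacity = 3 + 12 + 5 + 7 + 14 = 41.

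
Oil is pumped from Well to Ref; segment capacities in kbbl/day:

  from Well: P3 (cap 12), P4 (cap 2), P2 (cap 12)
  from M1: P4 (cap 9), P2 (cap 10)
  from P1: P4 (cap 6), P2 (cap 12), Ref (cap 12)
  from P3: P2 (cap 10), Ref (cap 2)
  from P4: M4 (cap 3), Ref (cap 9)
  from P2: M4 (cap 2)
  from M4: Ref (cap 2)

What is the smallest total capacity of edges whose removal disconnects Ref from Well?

6

Augment Well→P3→Ref: bottleneck 2, flow now 2.
Augment Well→P4→Ref: bottleneck 2, flow now 4.
Augment Well→P2→M4→Ref: bottleneck 2, flow now 6.
No augmenting path remains; maximum flow = 6.
By max-flow min-cut, the minimum cut capacity equals the max flow.
In the residual graph, reachable from Well: {Well, P3, P2}.
Min-cut edges: Well→P4 (2), P3→Ref (2), P2→M4 (2); capacity 2 + 2 + 2 = 6.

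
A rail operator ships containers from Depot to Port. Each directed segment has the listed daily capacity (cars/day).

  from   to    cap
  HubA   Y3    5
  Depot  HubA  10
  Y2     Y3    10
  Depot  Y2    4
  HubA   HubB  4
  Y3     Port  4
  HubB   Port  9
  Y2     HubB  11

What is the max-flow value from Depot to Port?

12

Augment Depot→Y2→Y3→Port: bottleneck 4, flow now 4.
Augment Depot→HubA→HubB→Port: bottleneck 4, flow now 8.
Augment Depot→HubA→Y3→Y2→HubB→Port: bottleneck 4, flow now 12. (uses reverse residual edge)
No augmenting path remains; maximum flow = 12.
In the residual graph, reachable from Depot: {Depot, HubA, Y3}.
Min-cut edges: Depot→Y2 (4), HubA→HubB (4), Y3→Port (4); capacity 4 + 4 + 4 = 12.
This cut is saturated, so no flow can exceed 12.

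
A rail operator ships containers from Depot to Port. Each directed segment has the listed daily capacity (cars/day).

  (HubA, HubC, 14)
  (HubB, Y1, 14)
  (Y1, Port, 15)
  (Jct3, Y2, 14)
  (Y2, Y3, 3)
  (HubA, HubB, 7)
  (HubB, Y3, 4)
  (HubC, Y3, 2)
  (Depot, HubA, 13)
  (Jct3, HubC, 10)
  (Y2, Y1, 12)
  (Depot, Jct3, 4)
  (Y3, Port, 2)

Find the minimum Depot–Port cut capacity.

13

Augment Depot→Jct3→HubC→Y3→Port: bottleneck 2, flow now 2.
Augment Depot→Jct3→Y2→Y1→Port: bottleneck 2, flow now 4.
Augment Depot→HubA→HubB→Y1→Port: bottleneck 7, flow now 11.
Augment Depot→HubA→HubC→Jct3→Y2→Y1→Port: bottleneck 2, flow now 13. (uses reverse residual edge)
No augmenting path remains; maximum flow = 13.
By max-flow min-cut, the minimum cut capacity equals the max flow.
In the residual graph, reachable from Depot: {Depot, HubA, HubC}.
Min-cut edges: Depot→Jct3 (4), HubA→HubB (7), HubC→Y3 (2); capacity 4 + 7 + 2 = 13.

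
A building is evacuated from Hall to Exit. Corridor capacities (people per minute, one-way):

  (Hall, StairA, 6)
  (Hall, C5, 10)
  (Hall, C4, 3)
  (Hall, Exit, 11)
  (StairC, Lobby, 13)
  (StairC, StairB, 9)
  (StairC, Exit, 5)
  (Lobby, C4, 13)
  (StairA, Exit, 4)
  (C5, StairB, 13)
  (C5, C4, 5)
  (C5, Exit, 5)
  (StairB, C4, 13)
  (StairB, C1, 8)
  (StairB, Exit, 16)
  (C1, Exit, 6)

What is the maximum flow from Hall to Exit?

25

Augment Hall→Exit: bottleneck 11, flow now 11.
Augment Hall→StairA→Exit: bottleneck 4, flow now 15.
Augment Hall→C5→Exit: bottleneck 5, flow now 20.
Augment Hall→C5→StairB→Exit: bottleneck 5, flow now 25.
No augmenting path remains; maximum flow = 25.
In the residual graph, reachable from Hall: {Hall, StairA, C4}.
Min-cut edges: Hall→C5 (10), Hall→Exit (11), StairA→Exit (4); capacity 10 + 11 + 4 = 25.
This cut is saturated, so no flow can exceed 25.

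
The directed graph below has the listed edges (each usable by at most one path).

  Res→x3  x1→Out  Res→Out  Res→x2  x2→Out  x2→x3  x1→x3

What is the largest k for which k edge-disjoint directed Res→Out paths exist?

2

Assign every edge capacity 1; by Menger, the answer equals the max flow.
Path Res→Out (+1); total 1.
Path Res→x2→Out (+1); total 2.
No residual Res→Out path; max flow = 2.
Certifying cut of size 2: {Res→Out, Res→x2}.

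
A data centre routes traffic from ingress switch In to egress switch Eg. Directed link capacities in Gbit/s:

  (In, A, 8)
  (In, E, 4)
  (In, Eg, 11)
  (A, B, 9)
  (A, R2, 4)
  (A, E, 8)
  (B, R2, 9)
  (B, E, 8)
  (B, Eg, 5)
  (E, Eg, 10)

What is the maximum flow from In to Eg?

23

Augment In→Eg: bottleneck 11, flow now 11.
Augment In→E→Eg: bottleneck 4, flow now 15.
Augment In→A→B→Eg: bottleneck 5, flow now 20.
Augment In→A→E→Eg: bottleneck 3, flow now 23.
No augmenting path remains; maximum flow = 23.
In the residual graph, reachable from In: {In}.
Min-cut edges: In→A (8), In→E (4), In→Eg (11); capacity 8 + 4 + 11 = 23.
This cut is saturated, so no flow can exceed 23.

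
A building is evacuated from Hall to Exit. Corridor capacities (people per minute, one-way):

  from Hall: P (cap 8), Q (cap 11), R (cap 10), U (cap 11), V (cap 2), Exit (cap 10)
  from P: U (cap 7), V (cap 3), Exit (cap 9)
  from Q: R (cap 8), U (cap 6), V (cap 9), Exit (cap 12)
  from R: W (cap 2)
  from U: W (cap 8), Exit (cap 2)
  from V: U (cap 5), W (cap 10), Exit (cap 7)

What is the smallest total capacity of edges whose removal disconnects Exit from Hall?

Augment Hall→Exit: bottleneck 10, flow now 10.
Augment Hall→P→Exit: bottleneck 8, flow now 18.
Augment Hall→Q→Exit: bottleneck 11, flow now 29.
Augment Hall→U→Exit: bottleneck 2, flow now 31.
Augment Hall→V→Exit: bottleneck 2, flow now 33.
No augmenting path remains; maximum flow = 33.
By max-flow min-cut, the minimum cut capacity equals the max flow.
In the residual graph, reachable from Hall: {Hall, R, U, W}.
Min-cut edges: Hall→P (8), Hall→Q (11), Hall→V (2), Hall→Exit (10), U→Exit (2); capacity 8 + 11 + 2 + 10 + 2 = 33.

33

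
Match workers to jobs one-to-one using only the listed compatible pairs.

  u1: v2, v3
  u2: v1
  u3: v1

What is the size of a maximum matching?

2

Unit-capacity flow: source→left, listed edges, right→sink; max matching = max flow.
Augmenting path u1→v2 (+1); matched 1.
Augmenting path u2→v1 (+1); matched 2.
No augmenting path remains; maximum matching = 2.
König certificate: {u1, v1} is a vertex cover of size 2 (every listed pair touches it), so no matching can be larger.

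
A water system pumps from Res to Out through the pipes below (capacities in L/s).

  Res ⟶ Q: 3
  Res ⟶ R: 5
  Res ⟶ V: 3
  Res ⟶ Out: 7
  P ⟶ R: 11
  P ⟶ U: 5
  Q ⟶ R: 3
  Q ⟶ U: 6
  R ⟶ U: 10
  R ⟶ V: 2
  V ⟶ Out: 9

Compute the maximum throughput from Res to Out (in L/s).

Augment Res→Out: bottleneck 7, flow now 7.
Augment Res→V→Out: bottleneck 3, flow now 10.
Augment Res→R→V→Out: bottleneck 2, flow now 12.
No augmenting path remains; maximum flow = 12.
In the residual graph, reachable from Res: {Res, Q, R, U}.
Min-cut edges: Res→V (3), Res→Out (7), R→V (2); capacity 3 + 7 + 2 = 12.
This cut is saturated, so no flow can exceed 12.

12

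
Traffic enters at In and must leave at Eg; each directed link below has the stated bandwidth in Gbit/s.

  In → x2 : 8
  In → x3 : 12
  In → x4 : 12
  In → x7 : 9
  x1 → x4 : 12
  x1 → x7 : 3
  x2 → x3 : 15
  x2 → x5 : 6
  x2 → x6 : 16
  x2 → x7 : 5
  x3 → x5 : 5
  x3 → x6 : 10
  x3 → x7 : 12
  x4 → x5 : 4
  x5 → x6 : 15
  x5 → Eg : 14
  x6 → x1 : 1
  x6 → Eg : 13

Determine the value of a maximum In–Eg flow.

24

Augment In→x2→x5→Eg: bottleneck 6, flow now 6.
Augment In→x2→x6→Eg: bottleneck 2, flow now 8.
Augment In→x3→x5→Eg: bottleneck 5, flow now 13.
Augment In→x3→x6→Eg: bottleneck 7, flow now 20.
Augment In→x4→x5→Eg: bottleneck 3, flow now 23.
Augment In→x4→x5→x6→Eg: bottleneck 1, flow now 24.
No augmenting path remains; maximum flow = 24.
In the residual graph, reachable from In: {In, x4, x7}.
Min-cut edges: In→x2 (8), In→x3 (12), x4→x5 (4); capacity 8 + 12 + 4 = 24.
This cut is saturated, so no flow can exceed 24.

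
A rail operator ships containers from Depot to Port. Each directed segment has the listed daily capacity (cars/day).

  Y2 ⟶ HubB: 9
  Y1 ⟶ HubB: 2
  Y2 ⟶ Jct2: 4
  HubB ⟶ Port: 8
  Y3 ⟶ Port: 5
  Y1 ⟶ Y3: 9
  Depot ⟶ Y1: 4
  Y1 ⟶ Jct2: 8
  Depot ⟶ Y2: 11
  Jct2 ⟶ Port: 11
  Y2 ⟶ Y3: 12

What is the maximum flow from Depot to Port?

Augment Depot→Y1→Jct2→Port: bottleneck 4, flow now 4.
Augment Depot→Y2→Jct2→Port: bottleneck 4, flow now 8.
Augment Depot→Y2→HubB→Port: bottleneck 7, flow now 15.
No augmenting path remains; maximum flow = 15.
In the residual graph, reachable from Depot: {Depot}.
Min-cut edges: Depot→Y1 (4), Depot→Y2 (11); capacity 4 + 11 = 15.
This cut is saturated, so no flow can exceed 15.

15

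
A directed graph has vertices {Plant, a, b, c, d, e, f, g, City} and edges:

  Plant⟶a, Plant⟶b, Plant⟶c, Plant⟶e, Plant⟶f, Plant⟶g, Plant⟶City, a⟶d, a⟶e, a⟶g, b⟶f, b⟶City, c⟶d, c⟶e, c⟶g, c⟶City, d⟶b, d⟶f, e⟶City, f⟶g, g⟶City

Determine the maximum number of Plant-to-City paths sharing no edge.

5

Assign every edge capacity 1; by Menger, the answer equals the max flow.
Path Plant→City (+1); total 1.
Path Plant→b→City (+1); total 2.
Path Plant→c→City (+1); total 3.
Path Plant→e→City (+1); total 4.
Path Plant→g→City (+1); total 5.
No residual Plant→City path; max flow = 5.
Certifying cut of size 5: {Plant→City, Plant→c, b→City, e→City, g→City}.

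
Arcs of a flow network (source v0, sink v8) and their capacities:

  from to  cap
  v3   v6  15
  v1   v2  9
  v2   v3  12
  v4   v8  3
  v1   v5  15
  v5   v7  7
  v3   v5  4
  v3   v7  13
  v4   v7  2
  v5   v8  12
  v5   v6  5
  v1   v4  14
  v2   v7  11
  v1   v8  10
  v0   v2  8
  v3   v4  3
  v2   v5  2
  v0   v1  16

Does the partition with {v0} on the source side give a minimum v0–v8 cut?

Given cut capacity: 16 + 8 = 24.
Augment v0→v1→v8: bottleneck 10, flow now 10.
Augment v0→v1→v4→v8: bottleneck 3, flow now 13.
Augment v0→v1→v5→v8: bottleneck 3, flow now 16.
Augment v0→v2→v5→v8: bottleneck 2, flow now 18.
Augment v0→v2→v3→v5→v8: bottleneck 4, flow now 22.
Augment v0→v2→v3→v4→v1→v5→v8: bottleneck 2, flow now 24. (uses reverse residual edge)
No augmenting path remains; maximum flow = 24.
Cut capacity 24 equals the max flow, so it is a minimum cut.

Yes — it is a minimum cut (capacity 24).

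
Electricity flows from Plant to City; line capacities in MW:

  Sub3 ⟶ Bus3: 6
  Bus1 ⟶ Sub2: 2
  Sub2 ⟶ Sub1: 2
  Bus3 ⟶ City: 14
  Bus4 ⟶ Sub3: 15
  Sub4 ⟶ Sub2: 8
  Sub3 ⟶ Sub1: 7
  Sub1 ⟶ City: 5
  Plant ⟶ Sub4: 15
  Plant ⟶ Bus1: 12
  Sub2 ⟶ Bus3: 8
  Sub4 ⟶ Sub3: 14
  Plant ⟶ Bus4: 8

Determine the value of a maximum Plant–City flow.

Augment Plant→Bus4→Sub3→Sub1→City: bottleneck 5, flow now 5.
Augment Plant→Bus4→Sub3→Bus3→City: bottleneck 3, flow now 8.
Augment Plant→Bus1→Sub2→Bus3→City: bottleneck 2, flow now 10.
Augment Plant→Sub4→Sub3→Bus3→City: bottleneck 3, flow now 13.
Augment Plant→Sub4→Sub2→Bus3→City: bottleneck 6, flow now 19.
No augmenting path remains; maximum flow = 19.
In the residual graph, reachable from Plant: {Plant, Bus4, Bus1, Sub4, Sub3, Sub2, Sub1}.
Min-cut edges: Sub3→Bus3 (6), Sub2→Bus3 (8), Sub1→City (5); capacity 6 + 8 + 5 = 19.
This cut is saturated, so no flow can exceed 19.

19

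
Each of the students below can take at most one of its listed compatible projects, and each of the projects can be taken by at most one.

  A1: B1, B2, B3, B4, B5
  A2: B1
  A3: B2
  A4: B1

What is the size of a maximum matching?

3

Unit-capacity flow: source→left, listed edges, right→sink; max matching = max flow.
Augmenting path A1→B1 (+1); matched 1.
Augmenting path A3→B2 (+1); matched 2.
Augmenting path A2→B1→A1→B3 (+1); matched 3.
No augmenting path remains; maximum matching = 3.
König certificate: {A1, A3, B1} is a vertex cover of size 3 (every listed pair touches it), so no matching can be larger.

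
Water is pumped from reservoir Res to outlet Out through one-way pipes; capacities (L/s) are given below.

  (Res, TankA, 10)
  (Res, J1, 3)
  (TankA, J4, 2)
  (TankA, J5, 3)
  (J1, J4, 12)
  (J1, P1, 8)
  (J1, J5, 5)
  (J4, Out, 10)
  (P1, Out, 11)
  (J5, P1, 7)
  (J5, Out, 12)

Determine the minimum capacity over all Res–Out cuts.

Augment Res→TankA→J4→Out: bottleneck 2, flow now 2.
Augment Res→TankA→J5→Out: bottleneck 3, flow now 5.
Augment Res→J1→J4→Out: bottleneck 3, flow now 8.
No augmenting path remains; maximum flow = 8.
By max-flow min-cut, the minimum cut capacity equals the max flow.
In the residual graph, reachable from Res: {Res, TankA}.
Min-cut edges: Res→J1 (3), TankA→J4 (2), TankA→J5 (3); capacity 3 + 2 + 3 = 8.

8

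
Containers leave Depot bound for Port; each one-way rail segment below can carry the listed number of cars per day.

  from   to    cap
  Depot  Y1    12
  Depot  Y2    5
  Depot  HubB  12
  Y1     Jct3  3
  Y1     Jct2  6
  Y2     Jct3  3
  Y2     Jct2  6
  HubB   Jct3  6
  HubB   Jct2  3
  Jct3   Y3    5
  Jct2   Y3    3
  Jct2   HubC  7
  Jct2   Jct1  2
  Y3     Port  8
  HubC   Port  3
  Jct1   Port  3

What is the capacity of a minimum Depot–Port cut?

Augment Depot→Y1→Jct3→Y3→Port: bottleneck 3, flow now 3.
Augment Depot→Y1→Jct2→Y3→Port: bottleneck 3, flow now 6.
Augment Depot→Y1→Jct2→HubC→Port: bottleneck 3, flow now 9.
Augment Depot→Y2→Jct3→Y3→Port: bottleneck 2, flow now 11.
Augment Depot→Y2→Jct2→Jct1→Port: bottleneck 2, flow now 13.
No augmenting path remains; maximum flow = 13.
By max-flow min-cut, the minimum cut capacity equals the max flow.
In the residual graph, reachable from Depot: {Depot, Y1, Y2, HubB, Jct3, Jct2, HubC}.
Min-cut edges: Jct3→Y3 (5), Jct2→Y3 (3), Jct2→Jct1 (2), HubC→Port (3); capacity 5 + 3 + 2 + 3 = 13.

13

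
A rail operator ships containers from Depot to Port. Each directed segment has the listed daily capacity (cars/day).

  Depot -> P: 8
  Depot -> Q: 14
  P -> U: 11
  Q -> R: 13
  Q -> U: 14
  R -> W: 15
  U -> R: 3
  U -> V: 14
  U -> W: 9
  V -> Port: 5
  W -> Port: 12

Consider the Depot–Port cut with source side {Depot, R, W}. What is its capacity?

Edges leaving {Depot, R, W}: Depot→P (8), Depot→Q (14), W→Port (12).
Cut capacity = 8 + 14 + 12 = 34.

34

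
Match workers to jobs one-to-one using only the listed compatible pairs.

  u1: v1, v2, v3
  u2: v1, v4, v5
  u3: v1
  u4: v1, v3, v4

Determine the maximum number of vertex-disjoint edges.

4

Unit-capacity flow: source→left, listed edges, right→sink; max matching = max flow.
Augmenting path u1→v1 (+1); matched 1.
Augmenting path u2→v4 (+1); matched 2.
Augmenting path u4→v3 (+1); matched 3.
Augmenting path u3→v1→u1→v2 (+1); matched 4.
No augmenting path remains; maximum matching = 4.
König certificate: {u1, u2, u3, u4} is a vertex cover of size 4 (every listed pair touches it), so no matching can be larger.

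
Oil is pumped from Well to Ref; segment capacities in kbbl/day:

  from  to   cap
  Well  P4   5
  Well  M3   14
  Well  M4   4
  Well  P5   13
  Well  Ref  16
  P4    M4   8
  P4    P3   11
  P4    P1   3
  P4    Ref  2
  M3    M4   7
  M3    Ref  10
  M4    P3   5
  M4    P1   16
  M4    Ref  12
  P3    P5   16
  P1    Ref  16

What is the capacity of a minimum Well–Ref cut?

39

Augment Well→Ref: bottleneck 16, flow now 16.
Augment Well→P4→Ref: bottleneck 2, flow now 18.
Augment Well→M3→Ref: bottleneck 10, flow now 28.
Augment Well→M4→Ref: bottleneck 4, flow now 32.
Augment Well→P4→M4→Ref: bottleneck 3, flow now 35.
Augment Well→M3→M4→Ref: bottleneck 4, flow now 39.
No augmenting path remains; maximum flow = 39.
By max-flow min-cut, the minimum cut capacity equals the max flow.
In the residual graph, reachable from Well: {Well, P5}.
Min-cut edges: Well→P4 (5), Well→M3 (14), Well→M4 (4), Well→Ref (16); capacity 5 + 14 + 4 + 16 = 39.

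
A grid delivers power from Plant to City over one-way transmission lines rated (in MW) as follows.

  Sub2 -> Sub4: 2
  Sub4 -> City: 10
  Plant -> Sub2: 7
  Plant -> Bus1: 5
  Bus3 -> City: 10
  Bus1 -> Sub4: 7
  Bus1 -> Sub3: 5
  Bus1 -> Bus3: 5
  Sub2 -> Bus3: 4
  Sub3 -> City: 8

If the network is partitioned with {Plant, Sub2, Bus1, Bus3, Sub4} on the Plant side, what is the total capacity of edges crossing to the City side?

Edges leaving {Plant, Sub2, Bus1, Bus3, Sub4}: Bus1→Sub3 (5), Bus3→City (10), Sub4→City (10).
Cut capacity = 5 + 10 + 10 = 25.

25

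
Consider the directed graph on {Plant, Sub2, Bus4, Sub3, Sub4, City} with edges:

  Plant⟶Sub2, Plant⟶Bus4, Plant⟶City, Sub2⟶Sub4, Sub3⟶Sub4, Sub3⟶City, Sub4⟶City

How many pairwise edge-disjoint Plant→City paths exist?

Assign every edge capacity 1; by Menger, the answer equals the max flow.
Path Plant→City (+1); total 1.
Path Plant→Sub2→Sub4→City (+1); total 2.
No residual Plant→City path; max flow = 2.
Certifying cut of size 2: {Plant→City, Plant→Sub2}.

2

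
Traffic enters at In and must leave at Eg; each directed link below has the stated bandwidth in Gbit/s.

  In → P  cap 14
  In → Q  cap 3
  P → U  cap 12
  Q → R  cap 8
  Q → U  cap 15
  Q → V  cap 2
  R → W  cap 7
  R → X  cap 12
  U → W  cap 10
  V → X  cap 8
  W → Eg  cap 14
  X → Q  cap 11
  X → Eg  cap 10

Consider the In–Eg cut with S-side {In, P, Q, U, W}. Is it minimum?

No — its capacity is 24, but the minimum cut has capacity 13.

Given cut capacity: 8 + 2 + 14 = 24.
Augment In→P→U→W→Eg: bottleneck 10, flow now 10.
Augment In→Q→R→W→Eg: bottleneck 3, flow now 13.
No augmenting path remains; maximum flow = 13.
In the residual graph, reachable from In: {In, P, U}.
Min-cut edges: In→Q (3), U→W (10); capacity 3 + 10 = 13.
Cut capacity 24 exceeds the max flow 13, so it is not minimum.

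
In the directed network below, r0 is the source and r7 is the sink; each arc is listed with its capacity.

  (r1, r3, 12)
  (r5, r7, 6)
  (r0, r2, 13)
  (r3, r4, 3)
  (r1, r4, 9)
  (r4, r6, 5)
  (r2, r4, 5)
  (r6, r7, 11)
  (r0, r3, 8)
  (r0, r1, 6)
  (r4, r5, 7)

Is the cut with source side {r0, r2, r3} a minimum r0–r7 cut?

No — its capacity is 14, but the minimum cut has capacity 11.

Given cut capacity: 6 + 5 + 3 = 14.
Augment r0→r1→r4→r5→r7: bottleneck 6, flow now 6.
Augment r0→r2→r4→r6→r7: bottleneck 5, flow now 11.
No augmenting path remains; maximum flow = 11.
In the residual graph, reachable from r0: {r0, r1, r2, r3, r4, r5}.
Min-cut edges: r4→r6 (5), r5→r7 (6); capacity 5 + 6 = 11.
Cut capacity 14 exceeds the max flow 11, so it is not minimum.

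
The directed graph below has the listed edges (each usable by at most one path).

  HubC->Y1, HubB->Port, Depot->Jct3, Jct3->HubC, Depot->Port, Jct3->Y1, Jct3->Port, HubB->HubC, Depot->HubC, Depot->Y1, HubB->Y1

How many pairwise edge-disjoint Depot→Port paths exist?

2

Assign every edge capacity 1; by Menger, the answer equals the max flow.
Path Depot→Port (+1); total 1.
Path Depot→Jct3→Port (+1); total 2.
No residual Depot→Port path; max flow = 2.
Certifying cut of size 2: {Depot→Jct3, Depot→Port}.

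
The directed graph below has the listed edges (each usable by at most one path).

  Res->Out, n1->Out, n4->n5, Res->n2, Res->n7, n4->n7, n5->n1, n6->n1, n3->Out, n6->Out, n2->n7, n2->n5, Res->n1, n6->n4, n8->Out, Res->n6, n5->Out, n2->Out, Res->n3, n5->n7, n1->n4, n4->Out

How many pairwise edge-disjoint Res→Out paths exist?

5

Assign every edge capacity 1; by Menger, the answer equals the max flow.
Path Res→Out (+1); total 1.
Path Res→n1→Out (+1); total 2.
Path Res→n2→Out (+1); total 3.
Path Res→n3→Out (+1); total 4.
Path Res→n6→Out (+1); total 5.
No residual Res→Out path; max flow = 5.
Certifying cut of size 5: {Res→Out, Res→n1, Res→n2, Res→n3, Res→n6}.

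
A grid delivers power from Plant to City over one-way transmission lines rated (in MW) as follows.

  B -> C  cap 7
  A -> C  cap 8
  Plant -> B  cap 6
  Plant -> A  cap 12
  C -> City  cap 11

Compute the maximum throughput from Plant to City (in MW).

Augment Plant→A→C→City: bottleneck 8, flow now 8.
Augment Plant→B→C→City: bottleneck 3, flow now 11.
No augmenting path remains; maximum flow = 11.
In the residual graph, reachable from Plant: {Plant, A, B, C}.
Min-cut edges: C→City (11); capacity 11 = 11.
This cut is saturated, so no flow can exceed 11.

11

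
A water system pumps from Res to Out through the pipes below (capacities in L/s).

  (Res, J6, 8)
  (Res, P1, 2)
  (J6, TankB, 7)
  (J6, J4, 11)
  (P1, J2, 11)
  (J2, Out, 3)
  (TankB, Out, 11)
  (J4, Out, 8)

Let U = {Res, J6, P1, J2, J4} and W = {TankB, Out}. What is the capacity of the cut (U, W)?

Edges leaving {Res, J6, P1, J2, J4}: J6→TankB (7), J2→Out (3), J4→Out (8).
Cut capacity = 7 + 3 + 8 = 18.

18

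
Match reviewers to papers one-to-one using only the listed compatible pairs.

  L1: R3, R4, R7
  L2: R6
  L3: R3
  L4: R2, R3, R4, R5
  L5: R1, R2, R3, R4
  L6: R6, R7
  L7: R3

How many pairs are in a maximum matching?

Unit-capacity flow: source→left, listed edges, right→sink; max matching = max flow.
Augmenting path L1→R3 (+1); matched 1.
Augmenting path L2→R6 (+1); matched 2.
Augmenting path L4→R2 (+1); matched 3.
Augmenting path L5→R1 (+1); matched 4.
Augmenting path L6→R7 (+1); matched 5.
Augmenting path L3→R3→L1→R4 (+1); matched 6.
No augmenting path remains; maximum matching = 6.
König certificate: {L1, L2, L4, L5, L6, R3} is a vertex cover of size 6 (every listed pair touches it), so no matching can be larger.

6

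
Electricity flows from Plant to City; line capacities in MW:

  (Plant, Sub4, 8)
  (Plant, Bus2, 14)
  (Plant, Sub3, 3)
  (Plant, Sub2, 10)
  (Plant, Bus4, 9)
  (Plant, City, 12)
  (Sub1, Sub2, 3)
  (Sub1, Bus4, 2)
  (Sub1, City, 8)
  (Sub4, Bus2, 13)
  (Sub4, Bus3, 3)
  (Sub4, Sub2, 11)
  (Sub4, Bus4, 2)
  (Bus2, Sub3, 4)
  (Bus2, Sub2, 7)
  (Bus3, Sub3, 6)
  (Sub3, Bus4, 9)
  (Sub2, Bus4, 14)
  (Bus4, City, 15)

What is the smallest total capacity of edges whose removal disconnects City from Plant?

27

Augment Plant→City: bottleneck 12, flow now 12.
Augment Plant→Bus4→City: bottleneck 9, flow now 21.
Augment Plant→Sub4→Bus4→City: bottleneck 2, flow now 23.
Augment Plant→Sub3→Bus4→City: bottleneck 3, flow now 26.
Augment Plant→Sub2→Bus4→City: bottleneck 1, flow now 27.
No augmenting path remains; maximum flow = 27.
By max-flow min-cut, the minimum cut capacity equals the max flow.
In the residual graph, reachable from Plant: {Plant, Sub4, Bus2, Bus3, Sub3, Sub2, Bus4}.
Min-cut edges: Plant→City (12), Bus4→City (15); capacity 12 + 15 = 27.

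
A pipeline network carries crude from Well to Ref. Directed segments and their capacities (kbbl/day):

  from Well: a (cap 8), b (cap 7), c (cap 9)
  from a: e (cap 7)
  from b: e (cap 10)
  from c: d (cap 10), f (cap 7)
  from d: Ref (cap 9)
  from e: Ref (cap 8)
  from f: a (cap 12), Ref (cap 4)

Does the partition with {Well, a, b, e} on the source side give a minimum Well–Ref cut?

Given cut capacity: 9 + 8 = 17.
Augment Well→a→e→Ref: bottleneck 7, flow now 7.
Augment Well→b→e→Ref: bottleneck 1, flow now 8.
Augment Well→c→d→Ref: bottleneck 9, flow now 17.
No augmenting path remains; maximum flow = 17.
Cut capacity 17 equals the max flow, so it is a minimum cut.

Yes — it is a minimum cut (capacity 17).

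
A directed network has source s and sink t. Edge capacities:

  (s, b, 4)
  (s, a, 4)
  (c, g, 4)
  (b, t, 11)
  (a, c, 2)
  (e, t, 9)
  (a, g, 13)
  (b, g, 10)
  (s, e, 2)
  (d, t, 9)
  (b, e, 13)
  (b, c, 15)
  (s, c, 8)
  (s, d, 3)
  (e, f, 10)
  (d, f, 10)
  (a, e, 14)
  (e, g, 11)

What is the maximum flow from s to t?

13

Augment s→b→t: bottleneck 4, flow now 4.
Augment s→d→t: bottleneck 3, flow now 7.
Augment s→e→t: bottleneck 2, flow now 9.
Augment s→a→e→t: bottleneck 4, flow now 13.
No augmenting path remains; maximum flow = 13.
In the residual graph, reachable from s: {s, c, g}.
Min-cut edges: s→a (4), s→b (4), s→d (3), s→e (2); capacity 4 + 4 + 3 + 2 = 13.
This cut is saturated, so no flow can exceed 13.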